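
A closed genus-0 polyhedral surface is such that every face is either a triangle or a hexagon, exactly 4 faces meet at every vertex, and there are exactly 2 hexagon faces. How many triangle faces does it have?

12

Let x be the number of triangles; then F = 2 + x.
Edge–face incidences: 2E = 6·2 + 3·x = 12 + 3x.
Every vertex has degree 4, so 4V = 2E.
Euler: V − E + F = 2 ⇒ (2E)/4 − E + (2 + x) = 2.
Multiply by 8: 2·(2E) − 4·(2E) + 8·(2 + x) = 16, i.e. 16 + 8x − 2·(12 + 3x) = 16.
Collecting terms: 2x − 8 = 16, so 2x = 24, so x = 12.
Then 2E = 12 + 3·12 = 48, so E = 24, V = 2E/4 = 12, F = 2 + 12 = 14.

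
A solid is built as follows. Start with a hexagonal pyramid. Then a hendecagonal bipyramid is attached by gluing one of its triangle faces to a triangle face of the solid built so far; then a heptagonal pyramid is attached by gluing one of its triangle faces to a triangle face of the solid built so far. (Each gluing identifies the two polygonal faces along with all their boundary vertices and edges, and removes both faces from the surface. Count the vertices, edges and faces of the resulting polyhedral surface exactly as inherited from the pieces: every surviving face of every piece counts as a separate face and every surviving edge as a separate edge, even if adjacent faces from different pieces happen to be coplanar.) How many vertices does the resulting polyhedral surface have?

A hexagonal pyramid: V=7, E=12, F=7.
Attach a hendecagonal bipyramid (V=13, E=33, F=22) along a 3-gon: merge 3 vertices and 3 edges, delete both glued faces → V=17, E=42, F=27.
Attach a heptagonal pyramid (V=8, E=14, F=8) along a 3-gon: merge 3 vertices and 3 edges, delete both glued faces → V=22, E=53, F=33.
Check: V − E + F = 22 − 53 + 33 = 2.

22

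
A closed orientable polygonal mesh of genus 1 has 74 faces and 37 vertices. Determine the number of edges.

For a closed orientable surface of genus 1, χ = 2 − 2·1 = 0.
E = V + F − (0) = 37 + 74 − (0) = 111.

111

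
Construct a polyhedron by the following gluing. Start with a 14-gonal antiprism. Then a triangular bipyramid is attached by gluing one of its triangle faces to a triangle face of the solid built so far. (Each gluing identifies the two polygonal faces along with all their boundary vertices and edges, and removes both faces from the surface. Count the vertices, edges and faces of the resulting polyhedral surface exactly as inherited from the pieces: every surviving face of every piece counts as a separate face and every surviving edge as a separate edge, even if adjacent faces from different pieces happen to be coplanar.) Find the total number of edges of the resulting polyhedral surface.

62

A 14-gonal antiprism: V=28, E=56, F=30.
Attach a triangular bipyramid (V=5, E=9, F=6) along a 3-gon: merge 3 vertices and 3 edges, delete both glued faces → V=30, E=62, F=34.
Check: V − E + F = 30 − 62 + 34 = 2.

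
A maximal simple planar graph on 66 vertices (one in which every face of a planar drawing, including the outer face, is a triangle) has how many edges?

192

In a plane triangulation 3F = 2E and V − E + F = 2, so E = 3V − 6 = 3·66 − 6 = 192.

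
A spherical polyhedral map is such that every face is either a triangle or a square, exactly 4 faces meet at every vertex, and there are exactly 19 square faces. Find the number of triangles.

Let x be the number of triangles; then F = 19 + x.
Edge–face incidences: 2E = 4·19 + 3·x = 76 + 3x.
Every vertex has degree 4, so 4V = 2E.
Euler: V − E + F = 2 ⇒ (2E)/4 − E + (19 + x) = 2.
Multiply by 8: 2·(2E) − 4·(2E) + 8·(19 + x) = 16, i.e. 152 + 8x − 2·(76 + 3x) = 16.
Collecting terms: 2x = 16, so x = 8.
Then 2E = 76 + 3·8 = 100, so E = 50, V = 2E/4 = 25, F = 19 + 8 = 27.

8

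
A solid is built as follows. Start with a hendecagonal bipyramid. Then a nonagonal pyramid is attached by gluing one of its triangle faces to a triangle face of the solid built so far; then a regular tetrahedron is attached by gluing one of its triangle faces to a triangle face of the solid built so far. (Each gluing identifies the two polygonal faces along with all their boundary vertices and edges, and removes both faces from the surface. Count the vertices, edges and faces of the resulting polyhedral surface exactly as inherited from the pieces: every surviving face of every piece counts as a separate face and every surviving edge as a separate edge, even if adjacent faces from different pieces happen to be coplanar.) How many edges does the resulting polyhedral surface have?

51

A hendecagonal bipyramid: V=13, E=33, F=22.
Attach a nonagonal pyramid (V=10, E=18, F=10) along a 3-gon: merge 3 vertices and 3 edges, delete both glued faces → V=20, E=48, F=30.
Attach a regular tetrahedron (V=4, E=6, F=4) along a 3-gon: merge 3 vertices and 3 edges, delete both glued faces → V=21, E=51, F=32.
Check: V − E + F = 21 − 51 + 32 = 2.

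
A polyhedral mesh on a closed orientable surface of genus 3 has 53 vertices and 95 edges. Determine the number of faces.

38

For a closed orientable surface of genus 3, χ = 2 − 2·3 = -4.
F = -4 − V + E = -4 − 53 + 95 = 38.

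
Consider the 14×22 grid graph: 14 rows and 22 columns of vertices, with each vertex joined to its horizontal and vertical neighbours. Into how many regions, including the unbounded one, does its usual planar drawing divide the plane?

274

The grid has V = 14·22 = 308 vertices and E = 14·21 + 22·13 = 580 edges.
F = 2 − V + E = 2 − 308 + 580 = 274.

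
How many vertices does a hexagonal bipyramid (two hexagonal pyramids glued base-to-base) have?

8

A bipyramid over an n-gon has 2n triangular faces and n + 2 vertices: V = 6 + 2 = 8, E = 3·6 = 18, F = 2·6 = 12.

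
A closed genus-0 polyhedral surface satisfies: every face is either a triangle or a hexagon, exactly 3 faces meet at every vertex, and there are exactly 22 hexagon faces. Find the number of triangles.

4

Let x be the number of triangles; then F = 22 + x.
Edge–face incidences: 2E = 6·22 + 3·x = 132 + 3x.
Every vertex has degree 3, so 3V = 2E.
Euler: V − E + F = 2 ⇒ (2E)/3 − E + (22 + x) = 2.
Multiply by 6: 2·(2E) − 3·(2E) + 6·(22 + x) = 12, i.e. 132 + 6x − (132 + 3x) = 12.
Collecting terms: 3x = 12, so x = 4.
Then 2E = 132 + 3·4 = 144, so E = 72, V = 2E/3 = 48, F = 22 + 4 = 26.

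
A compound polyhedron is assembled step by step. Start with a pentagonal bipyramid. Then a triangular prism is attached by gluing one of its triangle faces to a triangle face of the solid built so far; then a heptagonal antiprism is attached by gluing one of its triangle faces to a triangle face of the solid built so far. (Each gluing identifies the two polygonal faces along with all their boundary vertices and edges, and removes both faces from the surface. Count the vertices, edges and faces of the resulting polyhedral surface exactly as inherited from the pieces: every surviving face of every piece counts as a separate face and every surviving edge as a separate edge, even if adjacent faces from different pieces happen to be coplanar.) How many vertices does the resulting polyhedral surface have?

A pentagonal bipyramid: V=7, E=15, F=10.
Attach a triangular prism (V=6, E=9, F=5) along a 3-gon: merge 3 vertices and 3 edges, delete both glued faces → V=10, E=21, F=13.
Attach a heptagonal antiprism (V=14, E=28, F=16) along a 3-gon: merge 3 vertices and 3 edges, delete both glued faces → V=21, E=46, F=27.
Check: V − E + F = 21 − 46 + 27 = 2.

21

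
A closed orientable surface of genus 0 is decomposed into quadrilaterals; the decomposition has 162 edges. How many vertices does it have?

χ = 2 − 2·0 = 2, and every face is a square so 4F = 2E.
F = 2E/4 = 81. Then V = 2 + E − F = 2 + 162 − 81 = 83.

83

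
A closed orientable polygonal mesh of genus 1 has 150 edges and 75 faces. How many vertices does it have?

For a closed orientable surface of genus 1, χ = 2 − 2·1 = 0.
V = 0 + E − F = 0 + 150 − 75 = 75.

75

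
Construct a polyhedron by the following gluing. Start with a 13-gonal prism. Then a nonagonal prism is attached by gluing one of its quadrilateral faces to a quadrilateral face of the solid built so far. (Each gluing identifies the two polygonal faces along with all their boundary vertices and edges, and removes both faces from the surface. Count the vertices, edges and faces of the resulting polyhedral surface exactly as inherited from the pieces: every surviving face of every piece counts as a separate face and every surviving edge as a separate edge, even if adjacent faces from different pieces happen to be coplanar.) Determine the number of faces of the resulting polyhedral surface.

A 13-gonal prism: V=26, E=39, F=15.
Attach a nonagonal prism (V=18, E=27, F=11) along a 4-gon: merge 4 vertices and 4 edges, delete both glued faces → V=40, E=62, F=24.
Check: V − E + F = 40 − 62 + 24 = 2.

24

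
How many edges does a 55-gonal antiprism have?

An antiprism on an n-gon has two n-gon caps and 2n triangles: V = 2·55 = 110, E = 4·55 = 220, F = 2·55 + 2 = 112.

220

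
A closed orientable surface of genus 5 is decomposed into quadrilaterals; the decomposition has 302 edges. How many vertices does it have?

143

χ = 2 − 2·5 = -8, and every face is a square so 4F = 2E.
F = 2E/4 = 151. Then V = -8 + E − F = -8 + 302 − 151 = 143.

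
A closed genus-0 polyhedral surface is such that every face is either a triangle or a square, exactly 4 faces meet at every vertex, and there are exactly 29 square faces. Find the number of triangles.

8

Let x be the number of triangles; then F = 29 + x.
Edge–face incidences: 2E = 4·29 + 3·x = 116 + 3x.
Every vertex has degree 4, so 4V = 2E.
Euler: V − E + F = 2 ⇒ (2E)/4 − E + (29 + x) = 2.
Multiply by 8: 2·(2E) − 4·(2E) + 8·(29 + x) = 16, i.e. 232 + 8x − 2·(116 + 3x) = 16.
Collecting terms: 2x = 16, so x = 8.
Then 2E = 116 + 3·8 = 140, so E = 70, V = 2E/4 = 35, F = 29 + 8 = 37.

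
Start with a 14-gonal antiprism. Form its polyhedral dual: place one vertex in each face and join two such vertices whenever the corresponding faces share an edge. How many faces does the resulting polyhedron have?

28

The base solid has V = 28, E = 56, F = 30.
The dual swaps V and F and preserves E: V′ = F = 30, E′ = E = 56, F′ = V = 28.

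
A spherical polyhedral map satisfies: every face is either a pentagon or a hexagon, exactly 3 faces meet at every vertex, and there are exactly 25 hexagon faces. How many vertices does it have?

Let x be the number of pentagons; then F = 25 + x.
Edge–face incidences: 2E = 6·25 + 5·x = 150 + 5x.
Every vertex has degree 3, so 3V = 2E.
Euler: V − E + F = 2 ⇒ (2E)/3 − E + (25 + x) = 2.
Multiply by 6: 2·(2E) − 3·(2E) + 6·(25 + x) = 12, i.e. 150 + 6x − (150 + 5x) = 12.
Collecting terms: x = 12.
Then 2E = 150 + 5·12 = 210, so E = 105, V = 2E/3 = 70, F = 25 + 12 = 37.

70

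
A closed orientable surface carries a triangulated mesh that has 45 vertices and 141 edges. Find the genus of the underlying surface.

Every face is a triangle and each edge borders two faces, so 3F = 2·141, giving F = 94.
χ = V − E + F = 45 − 141 + 94 = -2.
For a closed orientable surface χ = 2 − 2g, so g = (2 − (-2))/2 = 2.

2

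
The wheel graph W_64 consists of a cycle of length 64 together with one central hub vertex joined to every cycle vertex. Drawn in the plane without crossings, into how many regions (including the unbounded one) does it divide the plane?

65

W_64 has V = 64 + 1 = 65 vertices and E = 2·64 = 128 edges.
By Euler's formula F = 2 − V + E = 2 − 65 + 128 = 65.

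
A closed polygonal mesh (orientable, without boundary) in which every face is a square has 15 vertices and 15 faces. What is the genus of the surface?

Every face is a square, so 2E = 4·15 = 60, giving E = 30.
χ = V − E + F = 15 − 30 + 15 = 0.
For a closed orientable surface χ = 2 − 2g, so g = (2 − (0))/2 = 1.

1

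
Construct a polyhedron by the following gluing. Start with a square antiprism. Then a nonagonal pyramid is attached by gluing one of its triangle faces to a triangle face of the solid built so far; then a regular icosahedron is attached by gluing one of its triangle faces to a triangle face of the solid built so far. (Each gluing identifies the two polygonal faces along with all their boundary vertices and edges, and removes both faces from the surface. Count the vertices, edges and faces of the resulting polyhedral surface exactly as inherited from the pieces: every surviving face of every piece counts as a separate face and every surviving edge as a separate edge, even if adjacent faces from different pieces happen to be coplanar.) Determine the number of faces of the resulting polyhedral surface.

36

A square antiprism: V=8, E=16, F=10.
Attach a nonagonal pyramid (V=10, E=18, F=10) along a 3-gon: merge 3 vertices and 3 edges, delete both glued faces → V=15, E=31, F=18.
Attach a regular icosahedron (V=12, E=30, F=20) along a 3-gon: merge 3 vertices and 3 edges, delete both glued faces → V=24, E=58, F=36.
Check: V − E + F = 24 − 58 + 36 = 2.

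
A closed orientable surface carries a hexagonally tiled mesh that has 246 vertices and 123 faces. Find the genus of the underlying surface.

Every face is a hexagon, so 2E = 6·123 = 738, giving E = 369.
χ = V − E + F = 246 − 369 + 123 = 0.
For a closed orientable surface χ = 2 − 2g, so g = (2 − (0))/2 = 1.

1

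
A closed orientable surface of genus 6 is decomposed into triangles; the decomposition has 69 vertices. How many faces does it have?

158

χ = 2 − 2·6 = -10, and every face is a triangle so 3F = 2E.
V − E + F = -10 with E = 3F/2 gives 69 − (3/2 − 1)·F = -10, so F = 158 and E = 237.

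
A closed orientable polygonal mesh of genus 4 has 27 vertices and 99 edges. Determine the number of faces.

For a closed orientable surface of genus 4, χ = 2 − 2·4 = -6.
F = -6 − V + E = -6 − 27 + 99 = 66.

66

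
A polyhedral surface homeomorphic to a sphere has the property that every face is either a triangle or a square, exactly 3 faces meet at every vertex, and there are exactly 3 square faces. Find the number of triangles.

2

Let x be the number of triangles; then F = 3 + x.
Edge–face incidences: 2E = 4·3 + 3·x = 12 + 3x.
Every vertex has degree 3, so 3V = 2E.
Euler: V − E + F = 2 ⇒ (2E)/3 − E + (3 + x) = 2.
Multiply by 6: 2·(2E) − 3·(2E) + 6·(3 + x) = 12, i.e. 18 + 6x − (12 + 3x) = 12.
Collecting terms: 3x + 6 = 12, so 3x = 6, so x = 2.
Then 2E = 12 + 3·2 = 18, so E = 9, V = 2E/3 = 6, F = 3 + 2 = 5.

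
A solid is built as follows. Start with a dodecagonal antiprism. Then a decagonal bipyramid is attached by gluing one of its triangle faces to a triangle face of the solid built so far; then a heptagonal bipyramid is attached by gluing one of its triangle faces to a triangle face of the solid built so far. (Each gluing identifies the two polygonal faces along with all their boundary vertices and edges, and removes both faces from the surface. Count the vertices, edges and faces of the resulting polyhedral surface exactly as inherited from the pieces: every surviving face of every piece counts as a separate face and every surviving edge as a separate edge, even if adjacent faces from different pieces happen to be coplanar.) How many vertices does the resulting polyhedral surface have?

39

A dodecagonal antiprism: V=24, E=48, F=26.
Attach a decagonal bipyramid (V=12, E=30, F=20) along a 3-gon: merge 3 vertices and 3 edges, delete both glued faces → V=33, E=75, F=44.
Attach a heptagonal bipyramid (V=9, E=21, F=14) along a 3-gon: merge 3 vertices and 3 edges, delete both glued faces → V=39, E=93, F=56.
Check: V − E + F = 39 − 93 + 56 = 2.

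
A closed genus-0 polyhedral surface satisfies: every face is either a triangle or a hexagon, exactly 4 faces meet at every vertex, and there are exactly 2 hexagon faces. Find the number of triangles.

12

Let x be the number of triangles; then F = 2 + x.
Edge–face incidences: 2E = 6·2 + 3·x = 12 + 3x.
Every vertex has degree 4, so 4V = 2E.
Euler: V − E + F = 2 ⇒ (2E)/4 − E + (2 + x) = 2.
Multiply by 8: 2·(2E) − 4·(2E) + 8·(2 + x) = 16, i.e. 16 + 8x − 2·(12 + 3x) = 16.
Collecting terms: 2x − 8 = 16, so 2x = 24, so x = 12.
Then 2E = 12 + 3·12 = 48, so E = 24, V = 2E/4 = 12, F = 2 + 12 = 14.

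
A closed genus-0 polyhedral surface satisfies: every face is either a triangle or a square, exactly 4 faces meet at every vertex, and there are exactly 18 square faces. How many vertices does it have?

Let x be the number of triangles; then F = 18 + x.
Edge–face incidences: 2E = 4·18 + 3·x = 72 + 3x.
Every vertex has degree 4, so 4V = 2E.
Euler: V − E + F = 2 ⇒ (2E)/4 − E + (18 + x) = 2.
Multiply by 8: 2·(2E) − 4·(2E) + 8·(18 + x) = 16, i.e. 144 + 8x − 2·(72 + 3x) = 16.
Collecting terms: 2x = 16, so x = 8.
Then 2E = 72 + 3·8 = 96, so E = 48, V = 2E/4 = 24, F = 18 + 8 = 26.

24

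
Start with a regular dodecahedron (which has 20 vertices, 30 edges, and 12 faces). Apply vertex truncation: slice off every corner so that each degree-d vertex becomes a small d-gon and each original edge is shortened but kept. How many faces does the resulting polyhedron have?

32

Truncation replaces each original edge-end by a new vertex, so V′ = 2E = 60.
Each original edge survives, and each old vertex of degree d contributes d new edges; summing degrees gives Σd = 2E, so E′ = E + 2E = 3E = 90.
Each original face survives and each original vertex becomes one new face: F′ = F + V = 32.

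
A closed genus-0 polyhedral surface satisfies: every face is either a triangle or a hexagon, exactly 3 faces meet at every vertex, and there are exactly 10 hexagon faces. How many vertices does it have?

Let x be the number of triangles; then F = 10 + x.
Edge–face incidences: 2E = 6·10 + 3·x = 60 + 3x.
Every vertex has degree 3, so 3V = 2E.
Euler: V − E + F = 2 ⇒ (2E)/3 − E + (10 + x) = 2.
Multiply by 6: 2·(2E) − 3·(2E) + 6·(10 + x) = 12, i.e. 60 + 6x − (60 + 3x) = 12.
Collecting terms: 3x = 12, so x = 4.
Then 2E = 60 + 3·4 = 72, so E = 36, V = 2E/3 = 24, F = 10 + 4 = 14.

24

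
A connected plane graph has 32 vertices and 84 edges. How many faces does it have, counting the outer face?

Euler's formula for a connected plane graph: V − E + F = 2, so F = 2 − 32 + 84 = 54.

54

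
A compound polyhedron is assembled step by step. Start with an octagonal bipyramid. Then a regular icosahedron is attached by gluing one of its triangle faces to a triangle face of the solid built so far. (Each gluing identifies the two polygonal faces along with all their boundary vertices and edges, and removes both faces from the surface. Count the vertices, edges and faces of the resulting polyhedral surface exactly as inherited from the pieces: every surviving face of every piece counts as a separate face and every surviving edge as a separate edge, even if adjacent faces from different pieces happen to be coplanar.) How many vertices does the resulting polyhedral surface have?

An octagonal bipyramid: V=10, E=24, F=16.
Attach a regular icosahedron (V=12, E=30, F=20) along a 3-gon: merge 3 vertices and 3 edges, delete both glued faces → V=19, E=51, F=34.
Check: V − E + F = 19 − 51 + 34 = 2.

19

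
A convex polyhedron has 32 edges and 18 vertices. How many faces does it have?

Here V − E + F = 2.
F = 2 − V + E = 2 − 18 + 32 = 16.

16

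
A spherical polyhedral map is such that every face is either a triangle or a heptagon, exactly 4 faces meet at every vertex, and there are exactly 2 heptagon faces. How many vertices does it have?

14

Let x be the number of triangles; then F = 2 + x.
Edge–face incidences: 2E = 7·2 + 3·x = 14 + 3x.
Every vertex has degree 4, so 4V = 2E.
Euler: V − E + F = 2 ⇒ (2E)/4 − E + (2 + x) = 2.
Multiply by 8: 2·(2E) − 4·(2E) + 8·(2 + x) = 16, i.e. 16 + 8x − 2·(14 + 3x) = 16.
Collecting terms: 2x − 12 = 16, so 2x = 28, so x = 14.
Then 2E = 14 + 3·14 = 56, so E = 28, V = 2E/4 = 14, F = 2 + 14 = 16.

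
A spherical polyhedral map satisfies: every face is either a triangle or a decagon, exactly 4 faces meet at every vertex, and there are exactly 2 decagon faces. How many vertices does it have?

20

Let x be the number of triangles; then F = 2 + x.
Edge–face incidences: 2E = 10·2 + 3·x = 20 + 3x.
Every vertex has degree 4, so 4V = 2E.
Euler: V − E + F = 2 ⇒ (2E)/4 − E + (2 + x) = 2.
Multiply by 8: 2·(2E) − 4·(2E) + 8·(2 + x) = 16, i.e. 16 + 8x − 2·(20 + 3x) = 16.
Collecting terms: 2x − 24 = 16, so 2x = 40, so x = 20.
Then 2E = 20 + 3·20 = 80, so E = 40, V = 2E/4 = 20, F = 2 + 20 = 22.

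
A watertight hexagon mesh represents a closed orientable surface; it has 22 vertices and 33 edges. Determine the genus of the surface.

1

Every face is a hexagon and each edge borders two faces, so 6F = 2·33, giving F = 11.
χ = V − E + F = 22 − 33 + 11 = 0.
For a closed orientable surface χ = 2 − 2g, so g = (2 − (0))/2 = 1.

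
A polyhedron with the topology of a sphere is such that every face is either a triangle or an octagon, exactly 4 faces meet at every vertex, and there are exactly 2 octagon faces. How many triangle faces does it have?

Let x be the number of triangles; then F = 2 + x.
Edge–face incidences: 2E = 8·2 + 3·x = 16 + 3x.
Every vertex has degree 4, so 4V = 2E.
Euler: V − E + F = 2 ⇒ (2E)/4 − E + (2 + x) = 2.
Multiply by 8: 2·(2E) − 4·(2E) + 8·(2 + x) = 16, i.e. 16 + 8x − 2·(16 + 3x) = 16.
Collecting terms: 2x − 16 = 16, so 2x = 32, so x = 16.
Then 2E = 16 + 3·16 = 64, so E = 32, V = 2E/4 = 16, F = 2 + 16 = 18.

16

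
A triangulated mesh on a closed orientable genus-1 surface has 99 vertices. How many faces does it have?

198

χ = 2 − 2·1 = 0, and every face is a triangle so 3F = 2E.
V − E + F = 0 with E = 3F/2 gives 99 − (3/2 − 1)·F = 0, so F = 198 and E = 297.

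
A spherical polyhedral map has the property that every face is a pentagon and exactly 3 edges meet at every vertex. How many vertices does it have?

Each face has 5 edges and each edge borders two faces, so 2E = 5F.
Each vertex has degree 3, so 3V = 2E and hence V = 5F/3.
Euler: V − E + F = 2 ⇒ (5F/3) − (5F/2) + F = 2.
Multiply by 6: (10 − 15 + 6)F = 12, i.e. 1F = 12.
So F = 12, E = 5·12/2 = 30, V = 5·12/3 = 20.

20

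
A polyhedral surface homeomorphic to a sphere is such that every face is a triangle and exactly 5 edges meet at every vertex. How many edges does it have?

30

Each face has 3 edges and each edge borders two faces, so 2E = 3F.
Each vertex has degree 5, so 5V = 2E and hence V = 3F/5.
Euler: V − E + F = 2 ⇒ (3F/5) − (3F/2) + F = 2.
Multiply by 10: (6 − 15 + 10)F = 20, i.e. 1F = 20.
So F = 20, E = 3·20/2 = 30, V = 3·20/5 = 12.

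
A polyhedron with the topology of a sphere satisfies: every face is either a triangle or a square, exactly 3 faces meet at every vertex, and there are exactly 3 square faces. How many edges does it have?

Let x be the number of triangles; then F = 3 + x.
Edge–face incidences: 2E = 4·3 + 3·x = 12 + 3x.
Every vertex has degree 3, so 3V = 2E.
Euler: V − E + F = 2 ⇒ (2E)/3 − E + (3 + x) = 2.
Multiply by 6: 2·(2E) − 3·(2E) + 6·(3 + x) = 12, i.e. 18 + 6x − (12 + 3x) = 12.
Collecting terms: 3x + 6 = 12, so 3x = 6, so x = 2.
Then 2E = 12 + 3·2 = 18, so E = 9, V = 2E/3 = 6, F = 3 + 2 = 5.

9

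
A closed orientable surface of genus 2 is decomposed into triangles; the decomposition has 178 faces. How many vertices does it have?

87

χ = 2 − 2·2 = -2, and every face is a triangle so 3F = 2E.
E = 3·178/2 = 267. Then V = -2 + E − F = -2 + 267 − 178 = 87.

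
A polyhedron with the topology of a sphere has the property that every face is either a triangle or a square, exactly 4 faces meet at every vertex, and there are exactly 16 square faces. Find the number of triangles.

Let x be the number of triangles; then F = 16 + x.
Edge–face incidences: 2E = 4·16 + 3·x = 64 + 3x.
Every vertex has degree 4, so 4V = 2E.
Euler: V − E + F = 2 ⇒ (2E)/4 − E + (16 + x) = 2.
Multiply by 8: 2·(2E) − 4·(2E) + 8·(16 + x) = 16, i.e. 128 + 8x − 2·(64 + 3x) = 16.
Collecting terms: 2x = 16, so x = 8.
Then 2E = 64 + 3·8 = 88, so E = 44, V = 2E/4 = 22, F = 16 + 8 = 24.

8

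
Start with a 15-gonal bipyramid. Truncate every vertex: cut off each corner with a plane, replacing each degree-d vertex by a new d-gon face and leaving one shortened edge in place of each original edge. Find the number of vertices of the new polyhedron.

The base solid has V = 17, E = 45, F = 30.
Truncation replaces each original edge-end by a new vertex, so V′ = 2E = 90.
Each original edge survives, and each old vertex of degree d contributes d new edges; summing degrees gives Σd = 2E, so E′ = E + 2E = 3E = 135.
Each original face survives and each original vertex becomes one new face: F′ = F + V = 47.

90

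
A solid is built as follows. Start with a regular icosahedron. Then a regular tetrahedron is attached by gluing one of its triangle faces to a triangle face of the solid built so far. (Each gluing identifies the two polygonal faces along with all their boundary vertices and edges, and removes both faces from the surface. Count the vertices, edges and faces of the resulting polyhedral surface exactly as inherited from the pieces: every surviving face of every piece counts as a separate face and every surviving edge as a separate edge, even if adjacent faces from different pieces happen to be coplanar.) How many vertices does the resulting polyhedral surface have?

13

A regular icosahedron: V=12, E=30, F=20.
Attach a regular tetrahedron (V=4, E=6, F=4) along a 3-gon: merge 3 vertices and 3 edges, delete both glued faces → V=13, E=33, F=22.
Check: V − E + F = 13 − 33 + 22 = 2.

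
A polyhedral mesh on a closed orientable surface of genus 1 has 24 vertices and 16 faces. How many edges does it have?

For a closed orientable surface of genus 1, χ = 2 − 2·1 = 0.
E = V + F − (0) = 24 + 16 − (0) = 40.

40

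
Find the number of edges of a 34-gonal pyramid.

68

A pyramid on an n-gon base has one n-gon and n triangles: V = 34 + 1 = 35, E = 2·34 = 68, F = 34 + 1 = 35.
Check: V − E + F = 35 − 68 + 35 = 2.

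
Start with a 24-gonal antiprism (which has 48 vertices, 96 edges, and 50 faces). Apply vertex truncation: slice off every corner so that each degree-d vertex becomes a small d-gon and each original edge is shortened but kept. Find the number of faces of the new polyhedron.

98

Truncation replaces each original edge-end by a new vertex, so V′ = 2E = 192.
Each original edge survives, and each old vertex of degree d contributes d new edges; summing degrees gives Σd = 2E, so E′ = E + 2E = 3E = 288.
Each original face survives and each original vertex becomes one new face: F′ = F + V = 98.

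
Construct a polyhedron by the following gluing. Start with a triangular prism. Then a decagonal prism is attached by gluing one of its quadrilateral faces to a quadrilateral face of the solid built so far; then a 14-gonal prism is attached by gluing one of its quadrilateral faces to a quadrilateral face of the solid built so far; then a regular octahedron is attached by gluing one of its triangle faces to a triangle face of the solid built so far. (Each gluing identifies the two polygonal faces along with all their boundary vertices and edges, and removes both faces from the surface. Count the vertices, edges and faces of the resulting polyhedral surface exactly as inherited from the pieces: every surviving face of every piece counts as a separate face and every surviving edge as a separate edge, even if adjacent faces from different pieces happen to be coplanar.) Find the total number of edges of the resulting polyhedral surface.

A triangular prism: V=6, E=9, F=5.
Attach a decagonal prism (V=20, E=30, F=12) along a 4-gon: merge 4 vertices and 4 edges, delete both glued faces → V=22, E=35, F=15.
Attach a 14-gonal prism (V=28, E=42, F=16) along a 4-gon: merge 4 vertices and 4 edges, delete both glued faces → V=46, E=73, F=29.
Attach a regular octahedron (V=6, E=12, F=8) along a 3-gon: merge 3 vertices and 3 edges, delete both glued faces → V=49, E=82, F=35.
Check: V − E + F = 49 − 82 + 35 = 2.

82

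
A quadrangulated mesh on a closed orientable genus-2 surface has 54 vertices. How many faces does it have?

χ = 2 − 2·2 = -2, and every face is a square so 4F = 2E.
V − E + F = -2 with E = 4F/2 gives 54 − (4/2 − 1)·F = -2, so F = 56 and E = 112.

56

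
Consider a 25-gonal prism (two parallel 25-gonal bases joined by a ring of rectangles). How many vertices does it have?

50

A prism on an n-gon has two n-gon bases and n rectangular sides: V = 2·25 = 50, E = 3·25 = 75, F = 25 + 2 = 27.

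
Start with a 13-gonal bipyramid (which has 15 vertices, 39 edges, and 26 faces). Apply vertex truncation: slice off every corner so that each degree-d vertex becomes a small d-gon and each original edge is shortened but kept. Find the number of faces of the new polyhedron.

Truncation replaces each original edge-end by a new vertex, so V′ = 2E = 78.
Each original edge survives, and each old vertex of degree d contributes d new edges; summing degrees gives Σd = 2E, so E′ = E + 2E = 3E = 117.
Each original face survives and each original vertex becomes one new face: F′ = F + V = 41.

41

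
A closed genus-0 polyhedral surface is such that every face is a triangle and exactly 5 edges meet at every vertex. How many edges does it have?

Each face has 3 edges and each edge borders two faces, so 2E = 3F.
Each vertex has degree 5, so 5V = 2E and hence V = 3F/5.
Euler: V − E + F = 2 ⇒ (3F/5) − (3F/2) + F = 2.
Multiply by 10: (6 − 15 + 10)F = 20, i.e. 1F = 20.
So F = 20, E = 3·20/2 = 30, V = 3·20/5 = 12.

30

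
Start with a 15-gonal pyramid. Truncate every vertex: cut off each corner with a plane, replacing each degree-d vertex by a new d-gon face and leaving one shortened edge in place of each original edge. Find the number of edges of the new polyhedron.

90

The base solid has V = 16, E = 30, F = 16.
Truncation replaces each original edge-end by a new vertex, so V′ = 2E = 60.
Each original edge survives, and each old vertex of degree d contributes d new edges; summing degrees gives Σd = 2E, so E′ = E + 2E = 3E = 90.
Each original face survives and each original vertex becomes one new face: F′ = F + V = 32.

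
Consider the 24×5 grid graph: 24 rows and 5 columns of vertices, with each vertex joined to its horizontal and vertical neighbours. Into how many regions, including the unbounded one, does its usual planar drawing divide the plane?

93

The grid has V = 24·5 = 120 vertices and E = 24·4 + 5·23 = 211 edges.
F = 2 − V + E = 2 − 120 + 211 = 93.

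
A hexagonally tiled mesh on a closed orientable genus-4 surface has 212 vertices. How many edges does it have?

χ = 2 − 2·4 = -6, and every face is a hexagon so 6F = 2E.
V − E + F = -6 with E = 6F/2 gives 212 − (6/2 − 1)·F = -6, so F = 109 and E = 327.

327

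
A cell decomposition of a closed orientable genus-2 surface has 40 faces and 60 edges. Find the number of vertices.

For a closed orientable surface of genus 2, χ = 2 − 2·2 = -2.
V = -2 + E − F = -2 + 60 − 40 = 18.

18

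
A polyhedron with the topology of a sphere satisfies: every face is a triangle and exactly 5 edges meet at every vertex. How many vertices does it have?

Each face has 3 edges and each edge borders two faces, so 2E = 3F.
Each vertex has degree 5, so 5V = 2E and hence V = 3F/5.
Euler: V − E + F = 2 ⇒ (3F/5) − (3F/2) + F = 2.
Multiply by 10: (6 − 15 + 10)F = 20, i.e. 1F = 20.
So F = 20, E = 3·20/2 = 30, V = 3·20/5 = 12.

12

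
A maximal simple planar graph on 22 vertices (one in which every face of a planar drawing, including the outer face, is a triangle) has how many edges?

In a plane triangulation 3F = 2E and V − E + F = 2, so E = 3V − 6 = 3·22 − 6 = 60.

60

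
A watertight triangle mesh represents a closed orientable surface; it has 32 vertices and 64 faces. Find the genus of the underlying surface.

Every face is a triangle, so 2E = 3·64 = 192, giving E = 96.
χ = V − E + F = 32 − 96 + 64 = 0.
For a closed orientable surface χ = 2 − 2g, so g = (2 − (0))/2 = 1.

1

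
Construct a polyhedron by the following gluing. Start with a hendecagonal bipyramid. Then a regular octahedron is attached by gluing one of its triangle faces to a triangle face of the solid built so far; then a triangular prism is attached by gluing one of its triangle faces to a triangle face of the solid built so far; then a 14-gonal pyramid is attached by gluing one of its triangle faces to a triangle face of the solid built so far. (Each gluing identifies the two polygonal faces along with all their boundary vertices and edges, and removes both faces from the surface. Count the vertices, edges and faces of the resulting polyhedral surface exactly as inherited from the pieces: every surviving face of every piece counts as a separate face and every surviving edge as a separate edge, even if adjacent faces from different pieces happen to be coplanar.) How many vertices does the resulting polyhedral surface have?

A hendecagonal bipyramid: V=13, E=33, F=22.
Attach a regular octahedron (V=6, E=12, F=8) along a 3-gon: merge 3 vertices and 3 edges, delete both glued faces → V=16, E=42, F=28.
Attach a triangular prism (V=6, E=9, F=5) along a 3-gon: merge 3 vertices and 3 edges, delete both glued faces → V=19, E=48, F=31.
Attach a 14-gonal pyramid (V=15, E=28, F=15) along a 3-gon: merge 3 vertices and 3 edges, delete both glued faces → V=31, E=73, F=44.
Check: V − E + F = 31 − 73 + 44 = 2.

31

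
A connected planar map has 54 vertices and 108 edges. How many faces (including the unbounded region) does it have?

56

Euler's formula for a connected plane graph: V − E + F = 2, so F = 2 − 54 + 108 = 56.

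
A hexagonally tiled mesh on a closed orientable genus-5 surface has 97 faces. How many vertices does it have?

χ = 2 − 2·5 = -8, and every face is a hexagon so 6F = 2E.
E = 6·97/2 = 291. Then V = -8 + E − F = -8 + 291 − 97 = 186.

186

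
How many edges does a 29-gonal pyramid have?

58

A pyramid on an n-gon base has one n-gon and n triangles: V = 29 + 1 = 30, E = 2·29 = 58, F = 29 + 1 = 30.
Check: V − E + F = 30 − 58 + 30 = 2.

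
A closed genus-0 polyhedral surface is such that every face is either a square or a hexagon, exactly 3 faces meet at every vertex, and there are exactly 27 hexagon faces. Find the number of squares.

6

Let x be the number of squares; then F = 27 + x.
Edge–face incidences: 2E = 6·27 + 4·x = 162 + 4x.
Every vertex has degree 3, so 3V = 2E.
Euler: V − E + F = 2 ⇒ (2E)/3 − E + (27 + x) = 2.
Multiply by 6: 2·(2E) − 3·(2E) + 6·(27 + x) = 12, i.e. 162 + 6x − (162 + 4x) = 12.
Collecting terms: 2x = 12, so x = 6.
Then 2E = 162 + 4·6 = 186, so E = 93, V = 2E/3 = 62, F = 27 + 6 = 33.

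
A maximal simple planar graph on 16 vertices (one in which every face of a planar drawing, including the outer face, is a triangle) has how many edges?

42

In a plane triangulation 3F = 2E and V − E + F = 2, so E = 3V − 6 = 3·16 − 6 = 42.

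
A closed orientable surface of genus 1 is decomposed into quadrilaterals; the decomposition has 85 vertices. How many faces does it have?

χ = 2 − 2·1 = 0, and every face is a square so 4F = 2E.
V − E + F = 0 with E = 4F/2 gives 85 − (4/2 − 1)·F = 0, so F = 85 and E = 170.

85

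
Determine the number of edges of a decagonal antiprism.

An antiprism on an n-gon has two n-gon caps and 2n triangles: V = 2·10 = 20, E = 4·10 = 40, F = 2·10 + 2 = 22.
Check: V − E + F = 20 − 40 + 22 = 2.

40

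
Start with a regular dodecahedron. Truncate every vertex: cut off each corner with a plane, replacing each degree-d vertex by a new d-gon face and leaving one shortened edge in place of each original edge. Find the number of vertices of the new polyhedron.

60

The base solid has V = 20, E = 30, F = 12.
Truncation replaces each original edge-end by a new vertex, so V′ = 2E = 60.
Each original edge survives, and each old vertex of degree d contributes d new edges; summing degrees gives Σd = 2E, so E′ = E + 2E = 3E = 90.
Each original face survives and each original vertex becomes one new face: F′ = F + V = 32.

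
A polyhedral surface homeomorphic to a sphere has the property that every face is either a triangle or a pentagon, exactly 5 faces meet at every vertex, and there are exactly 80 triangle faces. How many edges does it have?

Let x be the number of pentagons; then F = 80 + x.
Edge–face incidences: 2E = 3·80 + 5·x = 240 + 5x.
Every vertex has degree 5, so 5V = 2E.
Euler: V − E + F = 2 ⇒ (2E)/5 − E + (80 + x) = 2.
Multiply by 10: 2·(2E) − 5·(2E) + 10·(80 + x) = 20, i.e. 800 + 10x − 3·(240 + 5x) = 20.
Collecting terms: −5x + 80 = 20, so −5x = −60, so x = 12.
Then 2E = 240 + 5·12 = 300, so E = 150, V = 2E/5 = 60, F = 80 + 12 = 92.

150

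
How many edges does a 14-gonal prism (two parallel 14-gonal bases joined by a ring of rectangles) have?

A prism on an n-gon has two n-gon bases and n rectangular sides: V = 2·14 = 28, E = 3·14 = 42, F = 14 + 2 = 16.

42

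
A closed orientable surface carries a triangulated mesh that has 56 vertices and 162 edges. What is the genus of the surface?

0

Every face is a triangle and each edge borders two faces, so 3F = 2·162, giving F = 108.
χ = V − E + F = 56 − 162 + 108 = 2.
For a closed orientable surface χ = 2 − 2g, so g = (2 − (2))/2 = 0.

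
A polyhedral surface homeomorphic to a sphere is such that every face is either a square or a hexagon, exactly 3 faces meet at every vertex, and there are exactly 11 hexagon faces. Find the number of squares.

6

Let x be the number of squares; then F = 11 + x.
Edge–face incidences: 2E = 6·11 + 4·x = 66 + 4x.
Every vertex has degree 3, so 3V = 2E.
Euler: V − E + F = 2 ⇒ (2E)/3 − E + (11 + x) = 2.
Multiply by 6: 2·(2E) − 3·(2E) + 6·(11 + x) = 12, i.e. 66 + 6x − (66 + 4x) = 12.
Collecting terms: 2x = 12, so x = 6.
Then 2E = 66 + 4·6 = 90, so E = 45, V = 2E/3 = 30, F = 11 + 6 = 17.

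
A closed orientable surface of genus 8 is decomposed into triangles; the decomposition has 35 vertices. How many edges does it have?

147

χ = 2 − 2·8 = -14, and every face is a triangle so 3F = 2E.
V − E + F = -14 with E = 3F/2 gives 35 − (3/2 − 1)·F = -14, so F = 98 and E = 147.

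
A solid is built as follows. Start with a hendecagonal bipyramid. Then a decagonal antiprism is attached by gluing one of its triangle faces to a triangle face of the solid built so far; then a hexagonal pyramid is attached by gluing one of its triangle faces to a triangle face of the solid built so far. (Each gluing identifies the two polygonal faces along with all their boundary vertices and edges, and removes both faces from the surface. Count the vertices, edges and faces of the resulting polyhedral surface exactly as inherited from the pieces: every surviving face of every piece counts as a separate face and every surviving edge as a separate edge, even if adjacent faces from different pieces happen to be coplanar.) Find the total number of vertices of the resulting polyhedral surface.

34

A hendecagonal bipyramid: V=13, E=33, F=22.
Attach a decagonal antiprism (V=20, E=40, F=22) along a 3-gon: merge 3 vertices and 3 edges, delete both glued faces → V=30, E=70, F=42.
Attach a hexagonal pyramid (V=7, E=12, F=7) along a 3-gon: merge 3 vertices and 3 edges, delete both glued faces → V=34, E=79, F=47.
Check: V − E + F = 34 − 79 + 47 = 2.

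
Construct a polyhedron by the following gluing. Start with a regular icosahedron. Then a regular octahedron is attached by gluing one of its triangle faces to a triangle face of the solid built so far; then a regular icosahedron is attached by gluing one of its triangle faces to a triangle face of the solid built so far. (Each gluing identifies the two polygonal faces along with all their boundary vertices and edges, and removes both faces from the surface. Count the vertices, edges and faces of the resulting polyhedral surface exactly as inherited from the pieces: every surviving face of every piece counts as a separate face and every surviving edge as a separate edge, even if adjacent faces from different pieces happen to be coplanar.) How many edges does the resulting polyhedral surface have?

66

A regular icosahedron: V=12, E=30, F=20.
Attach a regular octahedron (V=6, E=12, F=8) along a 3-gon: merge 3 vertices and 3 edges, delete both glued faces → V=15, E=39, F=26.
Attach a regular icosahedron (V=12, E=30, F=20) along a 3-gon: merge 3 vertices and 3 edges, delete both glued faces → V=24, E=66, F=44.
Check: V − E + F = 24 − 66 + 44 = 2.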